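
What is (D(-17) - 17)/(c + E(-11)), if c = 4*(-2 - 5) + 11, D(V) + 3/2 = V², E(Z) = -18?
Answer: -541/70 ≈ -7.7286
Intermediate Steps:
D(V) = -3/2 + V²
c = -17 (c = 4*(-7) + 11 = -28 + 11 = -17)
(D(-17) - 17)/(c + E(-11)) = ((-3/2 + (-17)²) - 17)/(-17 - 18) = ((-3/2 + 289) - 17)/(-35) = (575/2 - 17)*(-1/35) = (541/2)*(-1/35) = -541/70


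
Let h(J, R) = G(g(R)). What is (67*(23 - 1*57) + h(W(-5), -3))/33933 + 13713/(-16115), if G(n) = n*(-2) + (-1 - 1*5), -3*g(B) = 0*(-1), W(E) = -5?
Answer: -502129889/546830295 ≈ -0.91826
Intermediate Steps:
g(B) = 0 (g(B) = -0*(-1) = -⅓*0 = 0)
G(n) = -6 - 2*n (G(n) = -2*n + (-1 - 5) = -2*n - 6 = -6 - 2*n)
h(J, R) = -6 (h(J, R) = -6 - 2*0 = -6 + 0 = -6)
(67*(23 - 1*57) + h(W(-5), -3))/33933 + 13713/(-16115) = (67*(23 - 1*57) - 6)/33933 + 13713/(-16115) = (67*(23 - 57) - 6)*(1/33933) + 13713*(-1/16115) = (67*(-34) - 6)*(1/33933) - 13713/16115 = (-2278 - 6)*(1/33933) - 13713/16115 = -2284*1/33933 - 13713/16115 = -2284/33933 - 13713/16115 = -502129889/546830295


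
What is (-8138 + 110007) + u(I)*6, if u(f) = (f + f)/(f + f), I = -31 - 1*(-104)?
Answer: 101875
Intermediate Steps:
I = 73 (I = -31 + 104 = 73)
u(f) = 1 (u(f) = (2*f)/((2*f)) = (2*f)*(1/(2*f)) = 1)
(-8138 + 110007) + u(I)*6 = (-8138 + 110007) + 1*6 = 101869 + 6 = 101875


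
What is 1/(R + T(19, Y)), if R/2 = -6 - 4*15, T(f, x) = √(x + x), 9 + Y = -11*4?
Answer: -66/8765 - I*√106/17530 ≈ -0.00753 - 0.00058732*I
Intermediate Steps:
Y = -53 (Y = -9 - 11*4 = -9 - 44 = -53)
T(f, x) = √2*√x (T(f, x) = √(2*x) = √2*√x)
R = -132 (R = 2*(-6 - 4*15) = 2*(-6 - 60) = 2*(-66) = -132)
1/(R + T(19, Y)) = 1/(-132 + √2*√(-53)) = 1/(-132 + √2*(I*√53)) = 1/(-132 + I*√106)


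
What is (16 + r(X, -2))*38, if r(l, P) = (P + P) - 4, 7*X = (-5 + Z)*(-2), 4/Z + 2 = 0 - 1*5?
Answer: 304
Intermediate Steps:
Z = -4/7 (Z = 4/(-2 + (0 - 1*5)) = 4/(-2 + (0 - 5)) = 4/(-2 - 5) = 4/(-7) = 4*(-⅐) = -4/7 ≈ -0.57143)
X = 78/49 (X = ((-5 - 4/7)*(-2))/7 = (-39/7*(-2))/7 = (⅐)*(78/7) = 78/49 ≈ 1.5918)
r(l, P) = -4 + 2*P (r(l, P) = 2*P - 4 = -4 + 2*P)
(16 + r(X, -2))*38 = (16 + (-4 + 2*(-2)))*38 = (16 + (-4 - 4))*38 = (16 - 8)*38 = 8*38 = 304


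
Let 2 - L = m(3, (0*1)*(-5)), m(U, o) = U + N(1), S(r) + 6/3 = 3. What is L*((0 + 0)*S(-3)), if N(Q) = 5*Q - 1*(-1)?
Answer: 0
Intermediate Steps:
S(r) = 1 (S(r) = -2 + 3 = 1)
N(Q) = 1 + 5*Q (N(Q) = 5*Q + 1 = 1 + 5*Q)
m(U, o) = 6 + U (m(U, o) = U + (1 + 5*1) = U + (1 + 5) = U + 6 = 6 + U)
L = -7 (L = 2 - (6 + 3) = 2 - 1*9 = 2 - 9 = -7)
L*((0 + 0)*S(-3)) = -7*(0 + 0) = -0 = -7*0 = 0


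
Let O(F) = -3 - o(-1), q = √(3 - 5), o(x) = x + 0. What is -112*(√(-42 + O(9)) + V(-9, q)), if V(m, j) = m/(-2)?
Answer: -504 - 224*I*√11 ≈ -504.0 - 742.92*I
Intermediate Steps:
o(x) = x
q = I*√2 (q = √(-2) = I*√2 ≈ 1.4142*I)
V(m, j) = -m/2 (V(m, j) = m*(-½) = -m/2)
O(F) = -2 (O(F) = -3 - 1*(-1) = -3 + 1 = -2)
-112*(√(-42 + O(9)) + V(-9, q)) = -112*(√(-42 - 2) - ½*(-9)) = -112*(√(-44) + 9/2) = -112*(2*I*√11 + 9/2) = -112*(9/2 + 2*I*√11) = -504 - 224*I*√11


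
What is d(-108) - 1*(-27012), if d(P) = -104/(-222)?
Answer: 2998384/111 ≈ 27012.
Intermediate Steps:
d(P) = 52/111 (d(P) = -104*(-1/222) = 52/111)
d(-108) - 1*(-27012) = 52/111 - 1*(-27012) = 52/111 + 27012 = 2998384/111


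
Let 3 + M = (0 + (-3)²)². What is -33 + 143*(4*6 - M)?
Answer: -7755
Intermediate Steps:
M = 78 (M = -3 + (0 + (-3)²)² = -3 + (0 + 9)² = -3 + 9² = -3 + 81 = 78)
-33 + 143*(4*6 - M) = -33 + 143*(4*6 - 1*78) = -33 + 143*(24 - 78) = -33 + 143*(-54) = -33 - 7722 = -7755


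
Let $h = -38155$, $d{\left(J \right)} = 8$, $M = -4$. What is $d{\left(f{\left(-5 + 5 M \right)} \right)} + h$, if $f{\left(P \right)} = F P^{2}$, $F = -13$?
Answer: $-38147$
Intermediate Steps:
$f{\left(P \right)} = - 13 P^{2}$
$d{\left(f{\left(-5 + 5 M \right)} \right)} + h = 8 - 38155 = -38147$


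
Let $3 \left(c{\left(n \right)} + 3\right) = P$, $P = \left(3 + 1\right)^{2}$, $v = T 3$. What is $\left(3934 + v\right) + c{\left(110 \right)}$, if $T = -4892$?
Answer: $- \frac{32219}{3} \approx -10740.0$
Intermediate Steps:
$v = -14676$ ($v = \left(-4892\right) 3 = -14676$)
$P = 16$ ($P = 4^{2} = 16$)
$c{\left(n \right)} = \frac{7}{3}$ ($c{\left(n \right)} = -3 + \frac{1}{3} \cdot 16 = -3 + \frac{16}{3} = \frac{7}{3}$)
$\left(3934 + v\right) + c{\left(110 \right)} = \left(3934 - 14676\right) + \frac{7}{3} = -10742 + \frac{7}{3} = - \frac{32219}{3}$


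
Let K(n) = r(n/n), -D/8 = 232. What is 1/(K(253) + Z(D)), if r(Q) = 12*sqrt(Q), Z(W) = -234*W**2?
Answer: -1/806068212 ≈ -1.2406e-9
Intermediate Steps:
D = -1856 (D = -8*232 = -1856)
K(n) = 12 (K(n) = 12*sqrt(n/n) = 12*sqrt(1) = 12*1 = 12)
1/(K(253) + Z(D)) = 1/(12 - 234*(-1856)**2) = 1/(12 - 234*3444736) = 1/(12 - 806068224) = 1/(-806068212) = -1/806068212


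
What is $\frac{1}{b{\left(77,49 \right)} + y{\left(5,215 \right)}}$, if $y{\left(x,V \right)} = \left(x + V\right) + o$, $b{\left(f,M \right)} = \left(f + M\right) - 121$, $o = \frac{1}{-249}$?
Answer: $\frac{249}{56024} \approx 0.0044445$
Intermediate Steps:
$o = - \frac{1}{249} \approx -0.0040161$
$b{\left(f,M \right)} = -121 + M + f$ ($b{\left(f,M \right)} = \left(M + f\right) - 121 = -121 + M + f$)
$y{\left(x,V \right)} = - \frac{1}{249} + V + x$ ($y{\left(x,V \right)} = \left(x + V\right) - \frac{1}{249} = \left(V + x\right) - \frac{1}{249} = - \frac{1}{249} + V + x$)
$\frac{1}{b{\left(77,49 \right)} + y{\left(5,215 \right)}} = \frac{1}{\left(-121 + 49 + 77\right) + \left(- \frac{1}{249} + 215 + 5\right)} = \frac{1}{5 + \frac{54779}{249}} = \frac{1}{\frac{56024}{249}} = \frac{249}{56024}$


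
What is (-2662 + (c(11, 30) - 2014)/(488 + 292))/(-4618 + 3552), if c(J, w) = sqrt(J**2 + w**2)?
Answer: 1039187/415740 - sqrt(1021)/831480 ≈ 2.4996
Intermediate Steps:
(-2662 + (c(11, 30) - 2014)/(488 + 292))/(-4618 + 3552) = (-2662 + (sqrt(11**2 + 30**2) - 2014)/(488 + 292))/(-4618 + 3552) = (-2662 + (sqrt(121 + 900) - 2014)/780)/(-1066) = (-2662 + (sqrt(1021) - 2014)*(1/780))*(-1/1066) = (-2662 + (-2014 + sqrt(1021))*(1/780))*(-1/1066) = (-2662 + (-1007/390 + sqrt(1021)/780))*(-1/1066) = (-1039187/390 + sqrt(1021)/780)*(-1/1066) = 1039187/415740 - sqrt(1021)/831480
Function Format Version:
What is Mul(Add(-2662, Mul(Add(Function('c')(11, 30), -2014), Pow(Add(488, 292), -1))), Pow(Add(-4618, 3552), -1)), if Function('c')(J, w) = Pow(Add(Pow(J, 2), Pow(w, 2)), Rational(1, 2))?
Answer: Add(Rational(1039187, 415740), Mul(Rational(-1, 831480), Pow(1021, Rational(1, 2)))) ≈ 2.4996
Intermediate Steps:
Mul(Add(-2662, Mul(Add(Function('c')(11, 30), -2014), Pow(Add(488, 292), -1))), Pow(Add(-4618, 3552), -1)) = Mul(Add(-2662, Mul(Add(Pow(Add(Pow(11, 2), Pow(30, 2)), Rational(1, 2)), -2014), Pow(Add(488, 292), -1))), Pow(Add(-4618, 3552), -1)) = Mul(Add(-2662, Mul(Add(Pow(Add(121, 900), Rational(1, 2)), -2014), Pow(780, -1))), Pow(-1066, -1)) = Mul(Add(-2662, Mul(Add(Pow(1021, Rational(1, 2)), -2014), Rational(1, 780))), Rational(-1, 1066)) = Mul(Add(-2662, Mul(Add(-2014, Pow(1021, Rational(1, 2))), Rational(1, 780))), Rational(-1, 1066)) = Mul(Add(-2662, Add(Rational(-1007, 390), Mul(Rational(1, 780), Pow(1021, Rational(1, 2))))), Rational(-1, 1066)) = Mul(Add(Rational(-1039187, 390), Mul(Rational(1, 780), Pow(1021, Rational(1, 2)))), Rational(-1, 1066)) = Add(Rational(1039187, 415740), Mul(Rational(-1, 831480), Pow(1021, Rational(1, 2))))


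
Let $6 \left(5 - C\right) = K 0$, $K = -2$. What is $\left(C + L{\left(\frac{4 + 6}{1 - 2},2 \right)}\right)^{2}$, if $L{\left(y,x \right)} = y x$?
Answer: $225$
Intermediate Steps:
$L{\left(y,x \right)} = x y$
$C = 5$ ($C = 5 - \frac{\left(-2\right) 0}{6} = 5 - 0 = 5 + 0 = 5$)
$\left(C + L{\left(\frac{4 + 6}{1 - 2},2 \right)}\right)^{2} = \left(5 + 2 \frac{4 + 6}{1 - 2}\right)^{2} = \left(5 + 2 \frac{10}{-1}\right)^{2} = \left(5 + 2 \cdot 10 \left(-1\right)\right)^{2} = \left(5 + 2 \left(-10\right)\right)^{2} = \left(5 - 20\right)^{2} = \left(-15\right)^{2} = 225$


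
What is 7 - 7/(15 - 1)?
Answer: 13/2 ≈ 6.5000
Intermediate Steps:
7 - 7/(15 - 1) = 7 - 7/14 = 7 + (1/14)*(-7) = 7 - 1/2 = 13/2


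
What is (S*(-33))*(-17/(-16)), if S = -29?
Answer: 16269/16 ≈ 1016.8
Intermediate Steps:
(S*(-33))*(-17/(-16)) = (-29*(-33))*(-17/(-16)) = 957*(-17*(-1/16)) = 957*(17/16) = 16269/16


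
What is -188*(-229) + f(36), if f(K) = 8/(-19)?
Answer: 817980/19 ≈ 43052.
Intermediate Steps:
f(K) = -8/19 (f(K) = 8*(-1/19) = -8/19)
-188*(-229) + f(36) = -188*(-229) - 8/19 = 43052 - 8/19 = 817980/19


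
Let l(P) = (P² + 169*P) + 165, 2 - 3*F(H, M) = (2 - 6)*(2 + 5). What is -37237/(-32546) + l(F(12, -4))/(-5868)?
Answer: 77439643/95489964 ≈ 0.81097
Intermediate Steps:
F(H, M) = 10 (F(H, M) = ⅔ - (2 - 6)*(2 + 5)/3 = ⅔ - (-4)*7/3 = ⅔ - ⅓*(-28) = ⅔ + 28/3 = 10)
l(P) = 165 + P² + 169*P
-37237/(-32546) + l(F(12, -4))/(-5868) = -37237/(-32546) + (165 + 10² + 169*10)/(-5868) = -37237*(-1/32546) + (165 + 100 + 1690)*(-1/5868) = 37237/32546 + 1955*(-1/5868) = 37237/32546 - 1955/5868 = 77439643/95489964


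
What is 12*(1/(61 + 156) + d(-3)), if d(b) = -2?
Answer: -5196/217 ≈ -23.945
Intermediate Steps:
12*(1/(61 + 156) + d(-3)) = 12*(1/(61 + 156) - 2) = 12*(1/217 - 2) = 12*(-433/217) = -5196/217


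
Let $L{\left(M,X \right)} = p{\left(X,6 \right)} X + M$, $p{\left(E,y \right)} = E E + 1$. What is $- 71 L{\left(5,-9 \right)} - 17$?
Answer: $52026$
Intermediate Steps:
$p{\left(E,y \right)} = 1 + E^{2}$ ($p{\left(E,y \right)} = E^{2} + 1 = 1 + E^{2}$)
$L{\left(M,X \right)} = M + X \left(1 + X^{2}\right)$ ($L{\left(M,X \right)} = \left(1 + X^{2}\right) X + M = X \left(1 + X^{2}\right) + M = M + X \left(1 + X^{2}\right)$)
$- 71 L{\left(5,-9 \right)} - 17 = - 71 \left(5 - 9 + \left(-9\right)^{3}\right) - 17 = - 71 \left(5 - 9 - 729\right) - 17 = \left(-71\right) \left(-733\right) - 17 = 52043 - 17 = 52026$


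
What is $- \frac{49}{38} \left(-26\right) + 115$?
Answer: $\frac{2822}{19} \approx 148.53$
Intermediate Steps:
$- \frac{49}{38} \left(-26\right) + 115 = \left(-49\right) \frac{1}{38} \left(-26\right) + 115 = \left(- \frac{49}{38}\right) \left(-26\right) + 115 = \frac{637}{19} + 115 = \frac{2822}{19}$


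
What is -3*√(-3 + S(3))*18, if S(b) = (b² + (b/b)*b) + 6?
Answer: -54*√15 ≈ -209.14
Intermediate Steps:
S(b) = 6 + b + b² (S(b) = (b² + 1*b) + 6 = (b² + b) + 6 = (b + b²) + 6 = 6 + b + b²)
-3*√(-3 + S(3))*18 = -3*√(-3 + (6 + 3 + 3²))*18 = -3*√(-3 + (6 + 3 + 9))*18 = -3*√(-3 + 18)*18 = -3*√15*18 = -54*√15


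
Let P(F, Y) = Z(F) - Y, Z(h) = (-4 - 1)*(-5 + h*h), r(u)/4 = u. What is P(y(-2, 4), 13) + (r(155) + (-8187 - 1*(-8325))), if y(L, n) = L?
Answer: 750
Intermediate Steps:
r(u) = 4*u
Z(h) = 25 - 5*h**2 (Z(h) = -5*(-5 + h**2) = 25 - 5*h**2)
P(F, Y) = 25 - Y - 5*F**2 (P(F, Y) = (25 - 5*F**2) - Y = 25 - Y - 5*F**2)
P(y(-2, 4), 13) + (r(155) + (-8187 - 1*(-8325))) = (25 - 1*13 - 5*(-2)**2) + (4*155 + (-8187 - 1*(-8325))) = (25 - 13 - 5*4) + (620 + (-8187 + 8325)) = (25 - 13 - 20) + (620 + 138) = -8 + 758 = 750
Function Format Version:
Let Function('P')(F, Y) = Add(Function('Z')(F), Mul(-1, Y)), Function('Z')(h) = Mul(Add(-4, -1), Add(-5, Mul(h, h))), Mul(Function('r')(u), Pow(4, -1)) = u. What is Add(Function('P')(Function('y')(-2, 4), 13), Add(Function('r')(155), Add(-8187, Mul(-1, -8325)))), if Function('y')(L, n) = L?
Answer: 750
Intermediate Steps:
Function('r')(u) = Mul(4, u)
Function('Z')(h) = Add(25, Mul(-5, Pow(h, 2))) (Function('Z')(h) = Mul(-5, Add(-5, Pow(h, 2))) = Add(25, Mul(-5, Pow(h, 2))))
Function('P')(F, Y) = Add(25, Mul(-1, Y), Mul(-5, Pow(F, 2))) (Function('P')(F, Y) = Add(Add(25, Mul(-5, Pow(F, 2))), Mul(-1, Y)) = Add(25, Mul(-1, Y), Mul(-5, Pow(F, 2))))
Add(Function('P')(Function('y')(-2, 4), 13), Add(Function('r')(155), Add(-8187, Mul(-1, -8325)))) = Add(Add(25, Mul(-1, 13), Mul(-5, Pow(-2, 2))), Add(Mul(4, 155), Add(-8187, Mul(-1, -8325)))) = Add(Add(25, -13, Mul(-5, 4)), Add(620, Add(-8187, 8325))) = Add(Add(25, -13, -20), Add(620, 138)) = Add(-8, 758) = 750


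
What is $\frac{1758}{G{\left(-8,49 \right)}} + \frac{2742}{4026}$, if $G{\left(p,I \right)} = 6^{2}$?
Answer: $\frac{199345}{4026} \approx 49.514$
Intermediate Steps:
$G{\left(p,I \right)} = 36$
$\frac{1758}{G{\left(-8,49 \right)}} + \frac{2742}{4026} = \frac{1758}{36} + \frac{2742}{4026} = 1758 \cdot \frac{1}{36} + 2742 \cdot \frac{1}{4026} = \frac{293}{6} + \frac{457}{671} = \frac{199345}{4026}$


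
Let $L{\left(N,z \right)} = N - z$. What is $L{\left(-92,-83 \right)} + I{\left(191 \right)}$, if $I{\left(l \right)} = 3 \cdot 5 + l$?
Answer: $197$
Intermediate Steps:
$I{\left(l \right)} = 15 + l$
$L{\left(-92,-83 \right)} + I{\left(191 \right)} = \left(-92 - -83\right) + \left(15 + 191\right) = \left(-92 + 83\right) + 206 = -9 + 206 = 197$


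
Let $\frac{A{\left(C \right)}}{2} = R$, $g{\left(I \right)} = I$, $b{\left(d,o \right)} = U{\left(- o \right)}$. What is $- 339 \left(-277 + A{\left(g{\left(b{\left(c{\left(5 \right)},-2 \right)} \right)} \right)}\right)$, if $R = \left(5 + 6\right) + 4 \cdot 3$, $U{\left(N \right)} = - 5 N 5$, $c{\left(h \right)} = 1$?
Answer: $78309$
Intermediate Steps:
$U{\left(N \right)} = - 25 N$
$b{\left(d,o \right)} = 25 o$ ($b{\left(d,o \right)} = - 25 \left(- o\right) = 25 o$)
$R = 23$ ($R = 11 + 12 = 23$)
$A{\left(C \right)} = 46$ ($A{\left(C \right)} = 2 \cdot 23 = 46$)
$- 339 \left(-277 + A{\left(g{\left(b{\left(c{\left(5 \right)},-2 \right)} \right)} \right)}\right) = - 339 \left(-277 + 46\right) = \left(-339\right) \left(-231\right) = 78309$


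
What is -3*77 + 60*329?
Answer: 19509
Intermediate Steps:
-3*77 + 60*329 = -231 + 19740 = 19509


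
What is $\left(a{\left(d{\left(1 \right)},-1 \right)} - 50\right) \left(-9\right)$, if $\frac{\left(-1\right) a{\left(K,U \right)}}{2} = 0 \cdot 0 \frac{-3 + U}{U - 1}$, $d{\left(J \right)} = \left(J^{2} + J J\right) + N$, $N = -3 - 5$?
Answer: $450$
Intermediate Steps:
$N = -8$
$d{\left(J \right)} = -8 + 2 J^{2}$ ($d{\left(J \right)} = \left(J^{2} + J J\right) - 8 = \left(J^{2} + J^{2}\right) - 8 = 2 J^{2} - 8 = -8 + 2 J^{2}$)
$a{\left(K,U \right)} = 0$ ($a{\left(K,U \right)} = - 2 \cdot 0 \cdot 0 \frac{-3 + U}{U - 1} = - 2 \cdot 0 \frac{-3 + U}{-1 + U} = \left(-2\right) 0 = 0$)
$\left(a{\left(d{\left(1 \right)},-1 \right)} - 50\right) \left(-9\right) = \left(0 - 50\right) \left(-9\right) = \left(-50\right) \left(-9\right) = 450$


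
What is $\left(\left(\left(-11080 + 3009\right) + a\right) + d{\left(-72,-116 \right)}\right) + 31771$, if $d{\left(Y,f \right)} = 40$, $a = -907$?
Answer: $22833$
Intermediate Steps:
$\left(\left(\left(-11080 + 3009\right) + a\right) + d{\left(-72,-116 \right)}\right) + 31771 = \left(\left(\left(-11080 + 3009\right) - 907\right) + 40\right) + 31771 = \left(\left(-8071 - 907\right) + 40\right) + 31771 = \left(-8978 + 40\right) + 31771 = -8938 + 31771 = 22833$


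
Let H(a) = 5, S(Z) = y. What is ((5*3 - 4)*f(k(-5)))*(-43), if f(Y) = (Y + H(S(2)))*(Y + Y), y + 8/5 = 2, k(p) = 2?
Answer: -13244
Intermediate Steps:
y = 2/5 (y = -8/5 + 2 = 2/5 ≈ 0.40000)
S(Z) = 2/5
f(Y) = 2*Y*(5 + Y) (f(Y) = (Y + 5)*(Y + Y) = (5 + Y)*(2*Y) = 2*Y*(5 + Y))
((5*3 - 4)*f(k(-5)))*(-43) = ((5*3 - 4)*(2*2*(5 + 2)))*(-43) = ((15 - 4)*(2*2*7))*(-43) = (11*28)*(-43) = 308*(-43) = -13244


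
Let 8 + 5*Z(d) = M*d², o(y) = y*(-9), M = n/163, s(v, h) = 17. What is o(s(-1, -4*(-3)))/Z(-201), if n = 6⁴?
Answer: -124695/52358392 ≈ -0.0023816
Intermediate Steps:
n = 1296
M = 1296/163 ≈ 7.9509
o(y) = -9*y
Z(d) = -8/5 + 1296*d²/815 (Z(d) = -8/5 + (1296*d²/163)/5 = -8/5 + 1296*d²/815)
o(s(-1, -4*(-3)))/Z(-201) = (-9*17)/(-8/5 + (1296/815)*(-201)²) = -153/(-8/5 + (1296/815)*40401) = -153/(-8/5 + 52359696/815) = -153/52358392/815 = -153*815/52358392 = -124695/52358392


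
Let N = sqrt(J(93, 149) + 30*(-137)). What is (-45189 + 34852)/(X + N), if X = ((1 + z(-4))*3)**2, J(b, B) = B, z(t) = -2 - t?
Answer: -837297/10522 + 10337*I*sqrt(3961)/10522 ≈ -79.576 + 61.83*I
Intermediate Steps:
X = 81 (X = ((1 + (-2 - 1*(-4)))*3)**2 = ((1 + (-2 + 4))*3)**2 = ((1 + 2)*3)**2 = (3*3)**2 = 9**2 = 81)
N = I*sqrt(3961) (N = sqrt(149 + 30*(-137)) = sqrt(149 - 4110) = sqrt(-3961) = I*sqrt(3961) ≈ 62.936*I)
(-45189 + 34852)/(X + N) = (-45189 + 34852)/(81 + I*sqrt(3961)) = -10337/(81 + I*sqrt(3961))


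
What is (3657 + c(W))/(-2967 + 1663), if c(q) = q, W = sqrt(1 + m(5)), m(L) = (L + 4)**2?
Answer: -3657/1304 - sqrt(82)/1304 ≈ -2.8114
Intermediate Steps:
m(L) = (4 + L)**2
W = sqrt(82) (W = sqrt(1 + (4 + 5)**2) = sqrt(1 + 9**2) = sqrt(1 + 81) = sqrt(82) ≈ 9.0554)
(3657 + c(W))/(-2967 + 1663) = (3657 + sqrt(82))/(-2967 + 1663) = (3657 + sqrt(82))/(-1304) = (3657 + sqrt(82))*(-1/1304) = -3657/1304 - sqrt(82)/1304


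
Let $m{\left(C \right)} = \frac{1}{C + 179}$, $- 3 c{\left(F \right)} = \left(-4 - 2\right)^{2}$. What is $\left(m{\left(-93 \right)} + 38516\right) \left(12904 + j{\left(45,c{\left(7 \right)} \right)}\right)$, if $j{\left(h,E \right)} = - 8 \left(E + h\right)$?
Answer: $\frac{20934222640}{43} \approx 4.8684 \cdot 10^{8}$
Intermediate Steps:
$c{\left(F \right)} = -12$ ($c{\left(F \right)} = - \frac{\left(-4 - 2\right)^{2}}{3} = - \frac{\left(-6\right)^{2}}{3} = \left(- \frac{1}{3}\right) 36 = -12$)
$m{\left(C \right)} = \frac{1}{179 + C}$
$j{\left(h,E \right)} = - 8 E - 8 h$
$\left(m{\left(-93 \right)} + 38516\right) \left(12904 + j{\left(45,c{\left(7 \right)} \right)}\right) = \left(\frac{1}{179 - 93} + 38516\right) \left(12904 - 264\right) = \left(\frac{1}{86} + 38516\right) \left(12904 + \left(96 - 360\right)\right) = \left(\frac{1}{86} + 38516\right) \left(12904 - 264\right) = \frac{3312377}{86} \cdot 12640 = \frac{20934222640}{43}$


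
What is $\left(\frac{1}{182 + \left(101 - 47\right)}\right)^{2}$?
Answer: $\frac{1}{55696} \approx 1.7955 \cdot 10^{-5}$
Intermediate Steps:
$\left(\frac{1}{182 + \left(101 - 47\right)}\right)^{2} = \left(\frac{1}{182 + 54}\right)^{2} = \left(\frac{1}{236}\right)^{2} = \frac{1}{55696}$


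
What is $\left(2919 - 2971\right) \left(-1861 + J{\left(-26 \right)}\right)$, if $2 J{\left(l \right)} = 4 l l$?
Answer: $26468$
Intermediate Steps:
$J{\left(l \right)} = 2 l^{2}$ ($J{\left(l \right)} = \frac{4 l l}{2} = \frac{4 l^{2}}{2} = 2 l^{2}$)
$\left(2919 - 2971\right) \left(-1861 + J{\left(-26 \right)}\right) = \left(2919 - 2971\right) \left(-1861 + 2 \left(-26\right)^{2}\right) = - 52 \left(-1861 + 2 \cdot 676\right) = - 52 \left(-1861 + 1352\right) = \left(-52\right) \left(-509\right) = 26468$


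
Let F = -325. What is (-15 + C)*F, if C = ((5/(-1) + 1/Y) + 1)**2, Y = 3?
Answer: 4550/9 ≈ 505.56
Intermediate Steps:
C = 121/9 (C = ((5/(-1) + 1/3) + 1)**2 = ((5*(-1) + 1*(1/3)) + 1)**2 = ((-5 + 1/3) + 1)**2 = (-14/3 + 1)**2 = (-11/3)**2 = 121/9 ≈ 13.444)
(-15 + C)*F = (-15 + 121/9)*(-325) = -14/9*(-325) = 4550/9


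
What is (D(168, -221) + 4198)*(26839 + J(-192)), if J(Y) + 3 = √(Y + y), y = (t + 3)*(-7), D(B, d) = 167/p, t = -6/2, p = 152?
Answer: 4282106467/38 + 638263*I*√3/19 ≈ 1.1269e+8 + 58184.0*I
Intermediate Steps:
t = -3 (t = -6*½ = -3)
D(B, d) = 167/152
y = 0 (y = (-3 + 3)*(-7) = 0*(-7) = 0)
J(Y) = -3 + √Y (J(Y) = -3 + √(Y + 0) = -3 + √Y)
(D(168, -221) + 4198)*(26839 + J(-192)) = (167/152 + 4198)*(26839 + (-3 + √(-192))) = 638263*(26839 + (-3 + 8*I*√3))/152 = 638263*(26836 + 8*I*√3)/152 = 4282106467/38 + 638263*I*√3/19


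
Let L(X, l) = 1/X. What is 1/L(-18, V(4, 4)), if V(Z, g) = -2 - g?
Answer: -18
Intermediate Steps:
1/L(-18, V(4, 4)) = 1/(1/(-18)) = 1/(-1/18) = -18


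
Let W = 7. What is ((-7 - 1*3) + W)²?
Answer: 9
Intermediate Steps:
((-7 - 1*3) + W)² = ((-7 - 1*3) + 7)² = ((-7 - 3) + 7)² = (-10 + 7)² = (-3)² = 9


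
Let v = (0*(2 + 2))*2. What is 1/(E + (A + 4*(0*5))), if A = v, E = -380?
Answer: -1/380 ≈ -0.0026316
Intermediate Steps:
v = 0 (v = (0*4)*2 = 0*2 = 0)
A = 0
1/(E + (A + 4*(0*5))) = 1/(-380 + (0 + 4*(0*5))) = 1/(-380 + (0 + 4*0)) = 1/(-380 + (0 + 0)) = 1/(-380 + 0) = 1/(-380) = -1/380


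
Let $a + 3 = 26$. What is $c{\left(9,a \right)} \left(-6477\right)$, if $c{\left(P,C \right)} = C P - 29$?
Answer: $-1152906$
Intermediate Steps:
$a = 23$ ($a = -3 + 26 = 23$)
$c{\left(P,C \right)} = -29 + C P$
$c{\left(9,a \right)} \left(-6477\right) = \left(-29 + 23 \cdot 9\right) \left(-6477\right) = \left(-29 + 207\right) \left(-6477\right) = 178 \left(-6477\right) = -1152906$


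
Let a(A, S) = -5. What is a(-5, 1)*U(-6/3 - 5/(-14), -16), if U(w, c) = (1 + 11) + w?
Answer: -725/14 ≈ -51.786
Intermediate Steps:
U(w, c) = 12 + w
a(-5, 1)*U(-6/3 - 5/(-14), -16) = -5*(12 + (-6/3 - 5/(-14))) = -5*(12 + (-6*⅓ - 5*(-1/14))) = -5*(12 + (-2 + 5/14)) = -5*(12 - 23/14) = -5*145/14 = -725/14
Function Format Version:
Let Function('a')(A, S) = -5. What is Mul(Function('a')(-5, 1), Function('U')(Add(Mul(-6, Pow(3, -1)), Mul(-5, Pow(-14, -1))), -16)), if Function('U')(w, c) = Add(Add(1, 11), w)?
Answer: Rational(-725, 14) ≈ -51.786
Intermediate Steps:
Function('U')(w, c) = Add(12, w)
Mul(Function('a')(-5, 1), Function('U')(Add(Mul(-6, Pow(3, -1)), Mul(-5, Pow(-14, -1))), -16)) = Mul(-5, Add(12, Add(Mul(-6, Pow(3, -1)), Mul(-5, Pow(-14, -1))))) = Mul(-5, Add(12, Add(Mul(-6, Rational(1, 3)), Mul(-5, Rational(-1, 14))))) = Mul(-5, Add(12, Add(-2, Rational(5, 14)))) = Mul(-5, Add(12, Rational(-23, 14))) = Mul(-5, Rational(145, 14)) = Rational(-725, 14)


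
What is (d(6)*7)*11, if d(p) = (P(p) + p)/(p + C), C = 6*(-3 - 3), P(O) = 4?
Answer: -77/3 ≈ -25.667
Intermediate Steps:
C = -36 (C = 6*(-6) = -36)
d(p) = (4 + p)/(-36 + p) (d(p) = (4 + p)/(p - 36) = (4 + p)/(-36 + p))
(d(6)*7)*11 = (((4 + 6)/(-36 + 6))*7)*11 = ((10/(-30))*7)*11 = (-1/30*10*7)*11 = -1/3*7*11 = -7/3*11 = -77/3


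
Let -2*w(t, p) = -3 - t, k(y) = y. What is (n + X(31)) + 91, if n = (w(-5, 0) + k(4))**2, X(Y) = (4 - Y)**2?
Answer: 829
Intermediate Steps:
w(t, p) = 3/2 + t/2 (w(t, p) = -(-3 - t)/2 = 3/2 + t/2)
n = 9 (n = ((3/2 + (1/2)*(-5)) + 4)**2 = ((3/2 - 5/2) + 4)**2 = (-1 + 4)**2 = 3**2 = 9)
(n + X(31)) + 91 = (9 + (-4 + 31)**2) + 91 = (9 + 27**2) + 91 = (9 + 729) + 91 = 738 + 91 = 829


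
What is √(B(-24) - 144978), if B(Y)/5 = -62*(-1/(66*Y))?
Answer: I*√2526100082/132 ≈ 380.76*I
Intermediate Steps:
B(Y) = 155/(33*Y) (B(Y) = 5*(-62*(-1/(66*Y))) = 5*(-(-31)/(33*Y)) = 5*(31/(33*Y)) = 155/(33*Y))
√(B(-24) - 144978) = √((155/33)/(-24) - 144978) = √((155/33)*(-1/24) - 144978) = √(-155/792 - 144978) = √(-114822731/792) = I*√2526100082/132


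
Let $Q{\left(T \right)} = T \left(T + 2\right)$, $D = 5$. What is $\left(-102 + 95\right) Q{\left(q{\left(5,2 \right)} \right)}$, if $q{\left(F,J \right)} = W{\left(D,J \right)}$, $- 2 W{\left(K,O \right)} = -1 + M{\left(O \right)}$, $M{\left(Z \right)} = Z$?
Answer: $\frac{21}{4} \approx 5.25$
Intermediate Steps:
$W{\left(K,O \right)} = \frac{1}{2} - \frac{O}{2}$ ($W{\left(K,O \right)} = - \frac{-1 + O}{2} = \frac{1}{2} - \frac{O}{2}$)
$q{\left(F,J \right)} = \frac{1}{2} - \frac{J}{2}$
$Q{\left(T \right)} = T \left(2 + T\right)$
$\left(-102 + 95\right) Q{\left(q{\left(5,2 \right)} \right)} = \left(-102 + 95\right) \left(\frac{1}{2} - 1\right) \left(2 + \left(\frac{1}{2} - 1\right)\right) = - 7 \left(\frac{1}{2} - 1\right) \left(2 + \left(\frac{1}{2} - 1\right)\right) = - 7 \left(- \frac{2 - \frac{1}{2}}{2}\right) = - 7 \left(\left(- \frac{1}{2}\right) \frac{3}{2}\right) = \left(-7\right) \left(- \frac{3}{4}\right) = \frac{21}{4}$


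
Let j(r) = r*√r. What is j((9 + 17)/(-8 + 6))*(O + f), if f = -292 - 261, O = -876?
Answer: 18577*I*√13 ≈ 66980.0*I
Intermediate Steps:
f = -553
j(r) = r^(3/2)
j((9 + 17)/(-8 + 6))*(O + f) = ((9 + 17)/(-8 + 6))^(3/2)*(-876 - 553) = (26/(-2))^(3/2)*(-1429) = (26*(-½))^(3/2)*(-1429) = (-13)^(3/2)*(-1429) = -13*I*√13*(-1429) = 18577*I*√13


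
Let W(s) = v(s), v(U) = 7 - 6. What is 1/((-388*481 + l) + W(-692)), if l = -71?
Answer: -1/186698 ≈ -5.3562e-6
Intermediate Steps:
v(U) = 1
W(s) = 1
1/((-388*481 + l) + W(-692)) = 1/((-388*481 - 71) + 1) = 1/((-186628 - 71) + 1) = 1/(-186699 + 1) = 1/(-186698) = -1/186698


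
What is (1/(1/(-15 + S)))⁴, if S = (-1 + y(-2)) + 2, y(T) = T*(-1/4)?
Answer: 531441/16 ≈ 33215.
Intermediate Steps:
y(T) = -T/4 (y(T) = T*(-1*¼) = T*(-¼) = -T/4)
S = 3/2 (S = (-1 - ¼*(-2)) + 2 = (-1 + ½) + 2 = -½ + 2 = 3/2 ≈ 1.5000)
(1/(1/(-15 + S)))⁴ = (1/(1/(-15 + 3/2)))⁴ = (1/(1/(-27/2)))⁴ = (1/(-2/27))⁴ = (-27/2)⁴ = 531441/16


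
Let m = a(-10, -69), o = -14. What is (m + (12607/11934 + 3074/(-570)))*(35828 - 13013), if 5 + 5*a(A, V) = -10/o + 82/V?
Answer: -12888182957/104006 ≈ -1.2392e+5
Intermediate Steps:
a(A, V) = -6/7 + 82/(5*V) (a(A, V) = -1 + (-10/(-14) + 82/V)/5 = -1 + (-10*(-1/14) + 82/V)/5 = -1 + (5/7 + 82/V)/5 = -1 + (⅐ + 82/(5*V)) = -6/7 + 82/(5*V))
m = -2644/2415 (m = (2/35)*(287 - 15*(-69))/(-69) = (2/35)*(-1/69)*(287 + 1035) = (2/35)*(-1/69)*1322 = -2644/2415 ≈ -1.0948)
(m + (12607/11934 + 3074/(-570)))*(35828 - 13013) = (-2644/2415 + (12607/11934 + 3074/(-570)))*(35828 - 13013) = (-2644/2415 + (12607*(1/11934) + 3074*(-1/570)))*22815 = (-2644/2415 + (12607/11934 - 1537/285))*22815 = (-2644/2415 - 4916521/1133730)*22815 = -991398689/182530530*22815 = -12888182957/104006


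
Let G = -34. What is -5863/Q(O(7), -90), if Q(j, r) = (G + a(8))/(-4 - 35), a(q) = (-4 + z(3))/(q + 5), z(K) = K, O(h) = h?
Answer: -2972541/443 ≈ -6710.0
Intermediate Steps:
a(q) = -1/(5 + q) (a(q) = (-4 + 3)/(q + 5) = -1/(5 + q))
Q(j, r) = 443/507 (Q(j, r) = (-34 - 1/(5 + 8))/(-4 - 35) = (-34 - 1/13)/(-39) = (-34 - 1*1/13)*(-1/39) = (-34 - 1/13)*(-1/39) = -443/13*(-1/39) = 443/507)
-5863/Q(O(7), -90) = -5863/443/507 = -5863*507/443 = -2972541/443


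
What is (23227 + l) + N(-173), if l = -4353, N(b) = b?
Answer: 18701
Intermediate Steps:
(23227 + l) + N(-173) = (23227 - 4353) - 173 = 18874 - 173 = 18701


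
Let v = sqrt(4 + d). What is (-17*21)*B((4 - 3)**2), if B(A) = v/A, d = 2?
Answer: -357*sqrt(6) ≈ -874.47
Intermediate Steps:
v = sqrt(6) (v = sqrt(4 + 2) = sqrt(6) ≈ 2.4495)
B(A) = sqrt(6)/A
(-17*21)*B((4 - 3)**2) = (-17*21)*(sqrt(6)/((4 - 3)**2)) = -357*sqrt(6)/(1**2) = -357*sqrt(6)/1 = -357*sqrt(6)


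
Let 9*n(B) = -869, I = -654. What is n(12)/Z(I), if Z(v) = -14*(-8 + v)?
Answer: -869/83412 ≈ -0.010418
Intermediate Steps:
n(B) = -869/9 (n(B) = (⅑)*(-869) = -869/9)
Z(v) = 112 - 14*v
n(12)/Z(I) = -869/(9*(112 - 14*(-654))) = -869/(9*(112 + 9156)) = -869/9/9268 = -869/9*1/9268 = -869/83412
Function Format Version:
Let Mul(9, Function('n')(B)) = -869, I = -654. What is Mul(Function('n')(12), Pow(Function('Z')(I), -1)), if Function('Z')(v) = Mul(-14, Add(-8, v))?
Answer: Rational(-869, 83412) ≈ -0.010418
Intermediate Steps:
Function('n')(B) = Rational(-869, 9) (Function('n')(B) = Mul(Rational(1, 9), -869) = Rational(-869, 9))
Function('Z')(v) = Add(112, Mul(-14, v))
Mul(Function('n')(12), Pow(Function('Z')(I), -1)) = Mul(Rational(-869, 9), Pow(Add(112, Mul(-14, -654)), -1)) = Mul(Rational(-869, 9), Pow(Add(112, 9156), -1)) = Mul(Rational(-869, 9), Pow(9268, -1)) = Mul(Rational(-869, 9), Rational(1, 9268)) = Rational(-869, 83412)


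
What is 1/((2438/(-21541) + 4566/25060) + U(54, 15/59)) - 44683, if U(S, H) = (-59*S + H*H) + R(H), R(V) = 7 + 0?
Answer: -133455215111070169141/2986711146778817 ≈ -44683.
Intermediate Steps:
R(V) = 7
U(S, H) = 7 + H² - 59*S (U(S, H) = (-59*S + H*H) + 7 = (-59*S + H²) + 7 = (H² - 59*S) + 7 = 7 + H² - 59*S)
1/((2438/(-21541) + 4566/25060) + U(54, 15/59)) - 44683 = 1/((2438/(-21541) + 4566/25060) + (7 + (15/59)² - 59*54)) - 44683 = 1/((2438*(-1/21541) + 4566*(1/25060)) + (7 + (15*(1/59))² - 3186)) - 44683 = 1/((-2438/21541 + 2283/12530) + (7 + (15/59)² - 3186)) - 44683 = 1/(18629963/269908730 + (7 + 225/3481 - 3186)) - 44683 = 1/(18629963/269908730 - 11065874/3481) - 44683 = 1/(-2986711146778817/939552289130) - 44683 = -939552289130/2986711146778817 - 44683 = -133455215111070169141/2986711146778817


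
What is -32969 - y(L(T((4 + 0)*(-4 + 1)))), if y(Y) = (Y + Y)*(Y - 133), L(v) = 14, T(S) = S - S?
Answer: -29637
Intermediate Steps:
T(S) = 0
y(Y) = 2*Y*(-133 + Y) (y(Y) = (2*Y)*(-133 + Y) = 2*Y*(-133 + Y))
-32969 - y(L(T((4 + 0)*(-4 + 1)))) = -32969 - 2*14*(-133 + 14) = -32969 - 2*14*(-119) = -32969 - 1*(-3332) = -32969 + 3332 = -29637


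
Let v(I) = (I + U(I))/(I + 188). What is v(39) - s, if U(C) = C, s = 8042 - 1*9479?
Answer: 326277/227 ≈ 1437.3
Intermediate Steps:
s = -1437 (s = 8042 - 9479 = -1437)
v(I) = 2*I/(188 + I) (v(I) = (I + I)/(I + 188) = (2*I)/(188 + I) = 2*I/(188 + I))
v(39) - s = 2*39/(188 + 39) - 1*(-1437) = 2*39/227 + 1437 = 2*39*(1/227) + 1437 = 78/227 + 1437 = 326277/227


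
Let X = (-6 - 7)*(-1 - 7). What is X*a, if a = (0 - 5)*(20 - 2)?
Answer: -9360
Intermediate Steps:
X = 104 (X = -13*(-8) = 104)
a = -90 (a = -5*18 = -90)
X*a = 104*(-90) = -9360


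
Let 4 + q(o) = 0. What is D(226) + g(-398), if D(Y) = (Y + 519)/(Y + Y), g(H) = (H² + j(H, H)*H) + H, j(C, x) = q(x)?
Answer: 72139041/452 ≈ 1.5960e+5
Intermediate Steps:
q(o) = -4 (q(o) = -4 + 0 = -4)
j(C, x) = -4
g(H) = H² - 3*H (g(H) = (H² - 4*H) + H = H² - 3*H)
D(Y) = (519 + Y)/(2*Y) (D(Y) = (519 + Y)/((2*Y)) = (519 + Y)*(1/(2*Y)) = (519 + Y)/(2*Y))
D(226) + g(-398) = (½)*(519 + 226)/226 - 398*(-3 - 398) = (½)*(1/226)*745 - 398*(-401) = 745/452 + 159598 = 72139041/452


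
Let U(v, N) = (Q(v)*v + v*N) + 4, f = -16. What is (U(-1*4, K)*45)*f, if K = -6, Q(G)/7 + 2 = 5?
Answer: 40320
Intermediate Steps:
Q(G) = 21 (Q(G) = -14 + 7*5 = -14 + 35 = 21)
U(v, N) = 4 + 21*v + N*v (U(v, N) = (21*v + v*N) + 4 = (21*v + N*v) + 4 = 4 + 21*v + N*v)
(U(-1*4, K)*45)*f = ((4 + 21*(-1*4) - (-6)*4)*45)*(-16) = ((4 + 21*(-4) - 6*(-4))*45)*(-16) = ((4 - 84 + 24)*45)*(-16) = -56*45*(-16) = -2520*(-16) = 40320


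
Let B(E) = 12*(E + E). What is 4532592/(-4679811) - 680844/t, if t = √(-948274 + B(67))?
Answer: -1510864/1559937 + 340422*I*√946666/473333 ≈ -0.96854 + 699.76*I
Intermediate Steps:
B(E) = 24*E (B(E) = 12*(2*E) = 24*E)
t = I*√946666 (t = √(-948274 + 24*67) = √(-948274 + 1608) = √(-946666) = I*√946666 ≈ 972.97*I)
4532592/(-4679811) - 680844/t = 4532592/(-4679811) - 680844*(-I*√946666/946666) = 4532592*(-1/4679811) - (-340422)*I*√946666/473333 = -1510864/1559937 + 340422*I*√946666/473333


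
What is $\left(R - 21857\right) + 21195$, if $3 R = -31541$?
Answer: $- \frac{33527}{3} \approx -11176.0$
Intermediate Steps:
$R = - \frac{31541}{3}$ ($R = \frac{1}{3} \left(-31541\right) = - \frac{31541}{3} \approx -10514.0$)
$\left(R - 21857\right) + 21195 = \left(- \frac{31541}{3} - 21857\right) + 21195 = - \frac{97112}{3} + 21195 = - \frac{33527}{3}$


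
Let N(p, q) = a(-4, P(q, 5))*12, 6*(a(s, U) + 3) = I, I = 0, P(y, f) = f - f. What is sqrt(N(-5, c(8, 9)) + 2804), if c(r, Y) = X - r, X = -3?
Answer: 4*sqrt(173) ≈ 52.612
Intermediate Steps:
P(y, f) = 0
a(s, U) = -3 (a(s, U) = -3 + (1/6)*0 = -3 + 0 = -3)
c(r, Y) = -3 - r
N(p, q) = -36 (N(p, q) = -3*12 = -36)
sqrt(N(-5, c(8, 9)) + 2804) = sqrt(-36 + 2804) = sqrt(2768) = 4*sqrt(173)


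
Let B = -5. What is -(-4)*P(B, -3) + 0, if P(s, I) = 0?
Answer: 0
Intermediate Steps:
-(-4)*P(B, -3) + 0 = -(-4)*0 + 0 = -4*0 + 0 = 0 + 0 = 0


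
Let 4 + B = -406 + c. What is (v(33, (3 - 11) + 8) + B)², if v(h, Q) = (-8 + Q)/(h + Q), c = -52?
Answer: 232684516/1089 ≈ 2.1367e+5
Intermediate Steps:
v(h, Q) = (-8 + Q)/(Q + h)
B = -462 (B = -4 + (-406 - 52) = -4 - 458 = -462)
(v(33, (3 - 11) + 8) + B)² = ((-8 + ((3 - 11) + 8))/(((3 - 11) + 8) + 33) - 462)² = ((-8 + (-8 + 8))/((-8 + 8) + 33) - 462)² = ((-8 + 0)/(0 + 33) - 462)² = (-8/33 - 462)² = (-15254/33)² = 232684516/1089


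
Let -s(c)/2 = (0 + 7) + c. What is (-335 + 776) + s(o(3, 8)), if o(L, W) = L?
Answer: 421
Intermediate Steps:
s(c) = -14 - 2*c (s(c) = -2*((0 + 7) + c) = -2*(7 + c) = -14 - 2*c)
(-335 + 776) + s(o(3, 8)) = (-335 + 776) + (-14 - 2*3) = 441 + (-14 - 6) = 441 - 20 = 421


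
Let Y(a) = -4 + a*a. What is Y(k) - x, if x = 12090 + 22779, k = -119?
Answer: -20712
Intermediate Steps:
x = 34869
Y(a) = -4 + a²
Y(k) - x = (-4 + (-119)²) - 1*34869 = (-4 + 14161) - 34869 = 14157 - 34869 = -20712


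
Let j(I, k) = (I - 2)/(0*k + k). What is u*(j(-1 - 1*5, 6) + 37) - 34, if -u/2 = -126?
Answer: 8954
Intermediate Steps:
u = 252 (u = -2*(-126) = 252)
j(I, k) = (-2 + I)/k (j(I, k) = (-2 + I)/(0 + k) = (-2 + I)/k)
u*(j(-1 - 1*5, 6) + 37) - 34 = 252*((-2 + (-1 - 1*5))/6 + 37) - 34 = 252*((-2 + (-1 - 5))/6 + 37) - 34 = 252*((-2 - 6)/6 + 37) - 34 = 252*((⅙)*(-8) + 37) - 34 = 252*(-4/3 + 37) - 34 = 252*(107/3) - 34 = 8988 - 34 = 8954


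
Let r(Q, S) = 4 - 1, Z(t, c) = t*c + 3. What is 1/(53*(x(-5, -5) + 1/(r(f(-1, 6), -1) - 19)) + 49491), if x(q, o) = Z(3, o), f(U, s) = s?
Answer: 16/781627 ≈ 2.0470e-5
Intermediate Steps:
Z(t, c) = 3 + c*t (Z(t, c) = c*t + 3 = 3 + c*t)
x(q, o) = 3 + 3*o (x(q, o) = 3 + o*3 = 3 + 3*o)
r(Q, S) = 3
1/(53*(x(-5, -5) + 1/(r(f(-1, 6), -1) - 19)) + 49491) = 1/(53*((3 + 3*(-5)) + 1/(3 - 19)) + 49491) = 1/(53*((3 - 15) + 1/(-16)) + 49491) = 1/(53*(-12 - 1/16) + 49491) = 1/(53*(-193/16) + 49491) = 1/(-10229/16 + 49491) = 1/(781627/16) = 16/781627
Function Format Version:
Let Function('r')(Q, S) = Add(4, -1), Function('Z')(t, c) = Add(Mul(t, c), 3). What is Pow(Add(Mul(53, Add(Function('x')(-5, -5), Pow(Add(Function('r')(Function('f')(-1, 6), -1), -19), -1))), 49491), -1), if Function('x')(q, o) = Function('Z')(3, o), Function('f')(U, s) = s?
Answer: Rational(16, 781627) ≈ 2.0470e-5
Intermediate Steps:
Function('Z')(t, c) = Add(3, Mul(c, t)) (Function('Z')(t, c) = Add(Mul(c, t), 3) = Add(3, Mul(c, t)))
Function('x')(q, o) = Add(3, Mul(3, o)) (Function('x')(q, o) = Add(3, Mul(o, 3)) = Add(3, Mul(3, o)))
Function('r')(Q, S) = 3
Pow(Add(Mul(53, Add(Function('x')(-5, -5), Pow(Add(Function('r')(Function('f')(-1, 6), -1), -19), -1))), 49491), -1) = Pow(Add(Mul(53, Add(Add(3, Mul(3, -5)), Pow(Add(3, -19), -1))), 49491), -1) = Pow(Add(Mul(53, Add(Add(3, -15), Pow(-16, -1))), 49491), -1) = Pow(Add(Mul(53, Add(-12, Rational(-1, 16))), 49491), -1) = Pow(Add(Mul(53, Rational(-193, 16)), 49491), -1) = Pow(Add(Rational(-10229, 16), 49491), -1) = Pow(Rational(781627, 16), -1) = Rational(16, 781627)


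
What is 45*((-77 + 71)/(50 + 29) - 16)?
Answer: -57150/79 ≈ -723.42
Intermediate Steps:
45*((-77 + 71)/(50 + 29) - 16) = 45*(-6/79 - 16) = 45*(-1270/79) = -57150/79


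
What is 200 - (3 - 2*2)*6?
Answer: 206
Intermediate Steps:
200 - (3 - 2*2)*6 = 200 - (3 - 4)*6 = 200 - (-1)*6 = 200 - 1*(-6) = 200 + 6 = 206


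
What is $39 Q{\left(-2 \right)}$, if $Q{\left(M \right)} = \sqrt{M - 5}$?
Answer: $39 i \sqrt{7} \approx 103.18 i$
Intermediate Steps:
$Q{\left(M \right)} = \sqrt{-5 + M}$
$39 Q{\left(-2 \right)} = 39 \sqrt{-5 - 2} = 39 \sqrt{-7} = 39 i \sqrt{7}$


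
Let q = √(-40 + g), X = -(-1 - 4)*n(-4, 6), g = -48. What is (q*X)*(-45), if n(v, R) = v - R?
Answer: 4500*I*√22 ≈ 21107.0*I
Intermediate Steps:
X = -50 (X = -(-1 - 4)*(-4 - 1*6) = -(-5)*(-4 - 6) = -(-5)*(-10) = -1*50 = -50)
q = 2*I*√22 (q = √(-40 - 48) = √(-88) = 2*I*√22 ≈ 9.3808*I)
(q*X)*(-45) = ((2*I*√22)*(-50))*(-45) = -100*I*√22*(-45) = 4500*I*√22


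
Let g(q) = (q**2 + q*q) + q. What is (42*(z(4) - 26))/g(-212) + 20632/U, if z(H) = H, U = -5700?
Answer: -4295051/1183225 ≈ -3.6300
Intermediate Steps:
g(q) = q + 2*q**2 (g(q) = (q**2 + q**2) + q = 2*q**2 + q = q + 2*q**2)
(42*(z(4) - 26))/g(-212) + 20632/U = (42*(4 - 26))/((-212*(1 + 2*(-212)))) + 20632/(-5700) = (42*(-22))/((-212*(1 - 424))) + 20632*(-1/5700) = -924/((-212*(-423))) - 5158/1425 = -924/89676 - 5158/1425 = -924*1/89676 - 5158/1425 = -77/7473 - 5158/1425 = -4295051/1183225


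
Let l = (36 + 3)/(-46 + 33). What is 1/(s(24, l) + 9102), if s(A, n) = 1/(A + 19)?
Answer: 43/391387 ≈ 0.00010987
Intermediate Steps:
l = -3 (l = 39/(-13) = 39*(-1/13) = -3)
s(A, n) = 1/(19 + A)
1/(s(24, l) + 9102) = 1/(1/(19 + 24) + 9102) = 1/(1/43 + 9102) = 1/(391387/43) = 43/391387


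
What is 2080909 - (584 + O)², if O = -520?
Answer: 2076813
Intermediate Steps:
2080909 - (584 + O)² = 2080909 - (584 - 520)² = 2080909 - 1*64² = 2080909 - 1*4096 = 2080909 - 4096 = 2076813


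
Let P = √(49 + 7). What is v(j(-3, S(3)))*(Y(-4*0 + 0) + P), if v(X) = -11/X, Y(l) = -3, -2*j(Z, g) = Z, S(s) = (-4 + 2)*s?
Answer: 22 - 44*√14/3 ≈ -32.878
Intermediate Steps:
S(s) = -2*s
j(Z, g) = -Z/2
P = 2*√14 (P = √56 = 2*√14 ≈ 7.4833)
v(j(-3, S(3)))*(Y(-4*0 + 0) + P) = (-11/((-½*(-3))))*(-3 + 2*√14) = (-11/3/2)*(-3 + 2*√14) = (-11*⅔)*(-3 + 2*√14) = -22*(-3 + 2*√14)/3 = 22 - 44*√14/3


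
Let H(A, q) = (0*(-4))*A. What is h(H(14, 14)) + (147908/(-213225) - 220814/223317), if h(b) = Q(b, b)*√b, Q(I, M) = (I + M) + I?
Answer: -26704478662/15872255775 ≈ -1.6825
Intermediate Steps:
Q(I, M) = M + 2*I
H(A, q) = 0 (H(A, q) = 0*A = 0)
h(b) = 3*b^(3/2) (h(b) = (b + 2*b)*√b = (3*b)*√b = 3*b^(3/2))
h(H(14, 14)) + (147908/(-213225) - 220814/223317) = 3*0^(3/2) + (147908/(-213225) - 220814/223317) = 3*0 + (147908*(-1/213225) - 220814*1/223317) = 0 + (-147908/213225 - 220814/223317) = 0 - 26704478662/15872255775 = -26704478662/15872255775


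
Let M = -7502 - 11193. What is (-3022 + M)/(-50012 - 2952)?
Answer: 21717/52964 ≈ 0.41003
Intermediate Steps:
M = -18695
(-3022 + M)/(-50012 - 2952) = (-3022 - 18695)/(-50012 - 2952) = -21717/(-52964) = -21717*(-1/52964) = 21717/52964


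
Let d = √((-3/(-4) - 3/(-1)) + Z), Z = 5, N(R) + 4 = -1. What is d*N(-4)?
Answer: -5*√35/2 ≈ -14.790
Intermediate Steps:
N(R) = -5 (N(R) = -4 - 1 = -5)
d = √35/2 (d = √((-3/(-4) - 3/(-1)) + 5) = √((-3*(-¼) - 3*(-1)) + 5) = √((¾ + 3) + 5) = √(15/4 + 5) = √(35/4) = √35/2 ≈ 2.9580)
d*N(-4) = (√35/2)*(-5) = -5*√35/2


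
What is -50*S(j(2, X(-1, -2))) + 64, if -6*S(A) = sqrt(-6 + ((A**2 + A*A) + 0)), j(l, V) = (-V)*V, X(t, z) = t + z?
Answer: 64 + 50*sqrt(39)/3 ≈ 168.08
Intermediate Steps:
j(l, V) = -V**2
S(A) = -sqrt(-6 + 2*A**2)/6 (S(A) = -sqrt(-6 + ((A**2 + A*A) + 0))/6 = -sqrt(-6 + ((A**2 + A**2) + 0))/6 = -sqrt(-6 + (2*A**2 + 0))/6 = -sqrt(-6 + 2*A**2)/6)
-50*S(j(2, X(-1, -2))) + 64 = -(-25)*sqrt(-6 + 2*(-(-1 - 2)**2)**2)/3 + 64 = -(-25)*sqrt(-6 + 2*(-1*(-3)**2)**2)/3 + 64 = -(-25)*sqrt(-6 + 2*(-1*9)**2)/3 + 64 = -(-25)*sqrt(-6 + 2*(-9)**2)/3 + 64 = -(-25)*sqrt(-6 + 2*81)/3 + 64 = -(-25)*sqrt(-6 + 162)/3 + 64 = -(-25)*sqrt(156)/3 + 64 = -(-25)*2*sqrt(39)/3 + 64 = -(-50)*sqrt(39)/3 + 64 = 50*sqrt(39)/3 + 64 = 64 + 50*sqrt(39)/3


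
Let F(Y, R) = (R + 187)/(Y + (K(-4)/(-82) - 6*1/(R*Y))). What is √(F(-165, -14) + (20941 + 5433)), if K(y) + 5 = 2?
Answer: 2*√178828550611064219/5207977 ≈ 162.40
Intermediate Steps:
K(y) = -3 (K(y) = -5 + 2 = -3)
F(Y, R) = (187 + R)/(3/82 + Y - 6/(R*Y)) (F(Y, R) = (R + 187)/(Y + (-3/(-82) - 6*1/(R*Y))) = (187 + R)/(Y + (-3*(-1/82) - 6*1/(R*Y))) = (187 + R)/(Y + (3/82 - 6/(R*Y))) = (187 + R)/(3/82 + Y - 6/(R*Y)))
√(F(-165, -14) + (20941 + 5433)) = √(82*(-14)*(-165)*(187 - 14)/(-492 + 3*(-14)*(-165) + 82*(-14)*(-165)²) + (20941 + 5433)) = √(82*(-14)*(-165)*173/(-492 + 6930 + 82*(-14)*27225) + 26374) = √(82*(-14)*(-165)*173/(-492 + 6930 - 31254300) + 26374) = √(82*(-14)*(-165)*173/(-31247862) + 26374) = √(82*(-14)*(-165)*(-1/31247862)*173 + 26374) = √(-5461610/5207977 + 26374) = √(137349723788/5207977) = 2*√178828550611064219/5207977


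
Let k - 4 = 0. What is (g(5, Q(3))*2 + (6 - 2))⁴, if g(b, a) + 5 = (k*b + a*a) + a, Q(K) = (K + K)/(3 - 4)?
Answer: 78074896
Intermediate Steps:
Q(K) = -2*K (Q(K) = (2*K)/(-1) = (2*K)*(-1) = -2*K)
k = 4 (k = 4 + 0 = 4)
g(b, a) = -5 + a + a² + 4*b (g(b, a) = -5 + ((4*b + a*a) + a) = -5 + ((4*b + a²) + a) = -5 + ((a² + 4*b) + a) = -5 + (a + a² + 4*b) = -5 + a + a² + 4*b)
(g(5, Q(3))*2 + (6 - 2))⁴ = ((-5 - 2*3 + (-2*3)² + 4*5)*2 + (6 - 2))⁴ = ((-5 - 6 + (-6)² + 20)*2 + 4)⁴ = ((-5 - 6 + 36 + 20)*2 + 4)⁴ = (45*2 + 4)⁴ = (90 + 4)⁴ = 94⁴ = 78074896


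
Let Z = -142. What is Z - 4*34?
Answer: -278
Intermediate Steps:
Z - 4*34 = -142 - 4*34 = -142 - 136 = -278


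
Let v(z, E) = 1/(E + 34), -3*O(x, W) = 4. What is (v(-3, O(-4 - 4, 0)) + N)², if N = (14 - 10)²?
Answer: 2468041/9604 ≈ 256.98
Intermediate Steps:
O(x, W) = -4/3 (O(x, W) = -⅓*4 = -4/3)
v(z, E) = 1/(34 + E)
N = 16 (N = 4² = 16)
(v(-3, O(-4 - 4, 0)) + N)² = (1/(34 - 4/3) + 16)² = (1/(98/3) + 16)² = (3/98 + 16)² = (1571/98)² = 2468041/9604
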